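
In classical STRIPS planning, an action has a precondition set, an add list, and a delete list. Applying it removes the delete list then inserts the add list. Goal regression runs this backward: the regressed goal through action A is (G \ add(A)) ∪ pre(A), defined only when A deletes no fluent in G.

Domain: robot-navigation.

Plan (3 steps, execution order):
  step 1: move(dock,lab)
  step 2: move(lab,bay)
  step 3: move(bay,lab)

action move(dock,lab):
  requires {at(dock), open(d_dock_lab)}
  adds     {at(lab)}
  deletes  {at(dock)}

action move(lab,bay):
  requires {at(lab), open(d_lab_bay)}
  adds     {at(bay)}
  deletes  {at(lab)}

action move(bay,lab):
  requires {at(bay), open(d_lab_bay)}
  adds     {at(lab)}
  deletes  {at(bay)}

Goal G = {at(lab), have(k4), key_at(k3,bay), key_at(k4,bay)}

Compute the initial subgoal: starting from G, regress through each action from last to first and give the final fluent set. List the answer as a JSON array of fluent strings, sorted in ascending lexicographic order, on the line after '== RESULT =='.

Work backward from the goal:
  through step 3 (move(bay,lab)): drop {at(lab)}, keep {have(k4), key_at(k3,bay), key_at(k4,bay)}, require {at(bay), open(d_lab_bay)}
    → {at(bay), have(k4), key_at(k3,bay), key_at(k4,bay), open(d_lab_bay)}
  through step 2 (move(lab,bay)): drop {at(bay)}, keep {have(k4), key_at(k3,bay), key_at(k4,bay), open(d_lab_bay)}, require {at(lab), open(d_lab_bay)}
    → {at(lab), have(k4), key_at(k3,bay), key_at(k4,bay), open(d_lab_bay)}
  through step 1 (move(dock,lab)): drop {at(lab)}, keep {have(k4), key_at(k3,bay), key_at(k4,bay), open(d_lab_bay)}, require {at(dock), open(d_dock_lab)}
    → {at(dock), have(k4), key_at(k3,bay), key_at(k4,bay), open(d_dock_lab), open(d_lab_bay)}

== RESULT ==
["at(dock)", "have(k4)", "key_at(k3,bay)", "key_at(k4,bay)", "open(d_dock_lab)", "open(d_lab_bay)"]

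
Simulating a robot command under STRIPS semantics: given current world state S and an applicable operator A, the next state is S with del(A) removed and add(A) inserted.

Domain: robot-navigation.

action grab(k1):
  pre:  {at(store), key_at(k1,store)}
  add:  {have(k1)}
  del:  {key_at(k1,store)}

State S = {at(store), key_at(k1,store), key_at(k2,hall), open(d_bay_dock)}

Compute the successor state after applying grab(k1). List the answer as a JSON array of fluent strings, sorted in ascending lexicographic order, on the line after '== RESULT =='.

Progress:
  pre ⊆ S: {at(store), key_at(k1,store)} ⊆ S  — applicable
  S \ del = {at(store), key_at(k2,hall), open(d_bay_dock)}
  ∪ add   = {at(store), have(k1), key_at(k2,hall), open(d_bay_dock)}

== RESULT ==
["at(store)", "have(k1)", "key_at(k2,hall)", "open(d_bay_dock)"]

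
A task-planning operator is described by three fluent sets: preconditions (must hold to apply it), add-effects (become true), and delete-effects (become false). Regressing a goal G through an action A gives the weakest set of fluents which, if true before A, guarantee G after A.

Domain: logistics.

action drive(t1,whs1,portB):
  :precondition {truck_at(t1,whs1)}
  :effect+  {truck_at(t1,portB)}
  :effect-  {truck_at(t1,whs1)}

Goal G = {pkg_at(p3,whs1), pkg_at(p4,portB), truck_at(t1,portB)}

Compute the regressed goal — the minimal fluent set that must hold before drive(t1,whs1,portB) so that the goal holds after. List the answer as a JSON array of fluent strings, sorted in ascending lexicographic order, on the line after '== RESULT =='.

Compute (G \ add) ∪ pre:
  G ∩ del = {}  (empty — regression defined)
  G \ add = {pkg_at(p3,whs1), pkg_at(p4,portB), truck_at(t1,portB)} \ {truck_at(t1,portB)} = {pkg_at(p3,whs1), pkg_at(p4,portB)}
  ∪ pre   = {pkg_at(p3,whs1), pkg_at(p4,portB)} ∪ {truck_at(t1,whs1)}
          = {pkg_at(p3,whs1), pkg_at(p4,portB), truck_at(t1,whs1)}

== RESULT ==
["pkg_at(p3,whs1)", "pkg_at(p4,portB)", "truck_at(t1,whs1)"]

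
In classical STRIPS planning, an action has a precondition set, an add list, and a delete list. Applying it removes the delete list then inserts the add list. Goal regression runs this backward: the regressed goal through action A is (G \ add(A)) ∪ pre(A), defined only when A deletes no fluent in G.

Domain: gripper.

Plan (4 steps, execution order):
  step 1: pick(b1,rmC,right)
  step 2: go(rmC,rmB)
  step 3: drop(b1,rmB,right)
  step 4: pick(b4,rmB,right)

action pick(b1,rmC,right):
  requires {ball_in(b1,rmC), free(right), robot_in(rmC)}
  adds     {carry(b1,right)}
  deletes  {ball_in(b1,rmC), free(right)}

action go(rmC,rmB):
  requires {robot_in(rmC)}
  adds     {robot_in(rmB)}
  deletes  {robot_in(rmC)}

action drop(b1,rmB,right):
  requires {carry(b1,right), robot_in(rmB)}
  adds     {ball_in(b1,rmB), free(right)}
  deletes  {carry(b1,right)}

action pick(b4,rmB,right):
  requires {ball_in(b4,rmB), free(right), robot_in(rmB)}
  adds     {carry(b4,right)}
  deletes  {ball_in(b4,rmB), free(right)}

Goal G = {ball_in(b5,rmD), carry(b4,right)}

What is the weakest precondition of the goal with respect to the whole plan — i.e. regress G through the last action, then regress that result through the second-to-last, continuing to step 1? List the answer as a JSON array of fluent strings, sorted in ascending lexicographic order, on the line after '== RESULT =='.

Regress step by step:
  through step 4 (pick(b4,rmB,right)): drop {carry(b4,right)}, keep {ball_in(b5,rmD)}, require {ball_in(b4,rmB), free(right), robot_in(rmB)}
    → {ball_in(b4,rmB), ball_in(b5,rmD), free(right), robot_in(rmB)}
  through step 3 (drop(b1,rmB,right)): drop {free(right)}, keep {ball_in(b4,rmB), ball_in(b5,rmD), robot_in(rmB)}, require {carry(b1,right), robot_in(rmB)}
    → {ball_in(b4,rmB), ball_in(b5,rmD), carry(b1,right), robot_in(rmB)}
  through step 2 (go(rmC,rmB)): drop {robot_in(rmB)}, keep {ball_in(b4,rmB), ball_in(b5,rmD), carry(b1,right)}, require {robot_in(rmC)}
    → {ball_in(b4,rmB), ball_in(b5,rmD), carry(b1,right), robot_in(rmC)}
  through step 1 (pick(b1,rmC,right)): drop {carry(b1,right)}, keep {ball_in(b4,rmB), ball_in(b5,rmD), robot_in(rmC)}, require {ball_in(b1,rmC), free(right), robot_in(rmC)}
    → {ball_in(b1,rmC), ball_in(b4,rmB), ball_in(b5,rmD), free(right), robot_in(rmC)}

== RESULT ==
["ball_in(b1,rmC)", "ball_in(b4,rmB)", "ball_in(b5,rmD)", "free(right)", "robot_in(rmC)"]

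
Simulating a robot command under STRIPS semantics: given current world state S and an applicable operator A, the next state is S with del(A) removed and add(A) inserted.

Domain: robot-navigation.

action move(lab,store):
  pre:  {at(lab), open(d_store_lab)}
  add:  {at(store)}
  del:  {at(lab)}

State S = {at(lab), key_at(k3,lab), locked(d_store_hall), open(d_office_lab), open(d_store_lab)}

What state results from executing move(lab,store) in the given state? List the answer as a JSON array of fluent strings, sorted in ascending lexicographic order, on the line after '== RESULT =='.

Compute (S \ del) ∪ add:
  pre ⊆ S: {at(lab), open(d_store_lab)} ⊆ S  — applicable
  S \ del = {key_at(k3,lab), locked(d_store_hall), open(d_office_lab), open(d_store_lab)}
  ∪ add   = {at(store), key_at(k3,lab), locked(d_store_hall), open(d_office_lab), open(d_store_lab)}

== RESULT ==
["at(store)", "key_at(k3,lab)", "locked(d_store_hall)", "open(d_office_lab)", "open(d_store_lab)"]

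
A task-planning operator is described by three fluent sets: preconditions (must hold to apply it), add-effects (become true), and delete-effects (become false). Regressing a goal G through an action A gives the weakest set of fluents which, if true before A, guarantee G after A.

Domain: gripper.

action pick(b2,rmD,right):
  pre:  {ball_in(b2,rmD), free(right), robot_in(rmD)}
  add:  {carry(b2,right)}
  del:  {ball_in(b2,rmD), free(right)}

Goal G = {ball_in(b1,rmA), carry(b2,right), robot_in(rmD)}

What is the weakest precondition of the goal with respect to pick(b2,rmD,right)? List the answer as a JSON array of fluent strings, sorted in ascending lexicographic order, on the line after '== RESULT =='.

Compute (G \ add) ∪ pre:
  G ∩ del = {}  (empty — regression defined)
  G \ add = {ball_in(b1,rmA), carry(b2,right), robot_in(rmD)} \ {carry(b2,right)} = {ball_in(b1,rmA), robot_in(rmD)}
  ∪ pre   = {ball_in(b1,rmA), robot_in(rmD)} ∪ {ball_in(b2,rmD), free(right), robot_in(rmD)}
          = {ball_in(b1,rmA), ball_in(b2,rmD), free(right), robot_in(rmD)}

== RESULT ==
["ball_in(b1,rmA)", "ball_in(b2,rmD)", "free(right)", "robot_in(rmD)"]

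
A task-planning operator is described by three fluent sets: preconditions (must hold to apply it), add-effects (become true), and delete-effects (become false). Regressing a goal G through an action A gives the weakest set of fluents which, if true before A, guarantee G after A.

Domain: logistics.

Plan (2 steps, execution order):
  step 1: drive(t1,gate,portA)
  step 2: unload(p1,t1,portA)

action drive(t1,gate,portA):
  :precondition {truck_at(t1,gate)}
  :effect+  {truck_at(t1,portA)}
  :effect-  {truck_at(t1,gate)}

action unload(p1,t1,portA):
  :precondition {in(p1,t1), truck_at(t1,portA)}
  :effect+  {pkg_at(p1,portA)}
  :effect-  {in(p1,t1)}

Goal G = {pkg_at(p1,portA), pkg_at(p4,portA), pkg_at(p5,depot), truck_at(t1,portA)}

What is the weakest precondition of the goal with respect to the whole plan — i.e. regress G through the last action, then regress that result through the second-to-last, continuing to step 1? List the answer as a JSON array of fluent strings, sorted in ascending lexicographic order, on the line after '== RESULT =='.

Regress step by step:
  through step 2 (unload(p1,t1,portA)): drop {pkg_at(p1,portA)}, keep {pkg_at(p4,portA), pkg_at(p5,depot), truck_at(t1,portA)}, require {in(p1,t1), truck_at(t1,portA)}
    → {in(p1,t1), pkg_at(p4,portA), pkg_at(p5,depot), truck_at(t1,portA)}
  through step 1 (drive(t1,gate,portA)): drop {truck_at(t1,portA)}, keep {in(p1,t1), pkg_at(p4,portA), pkg_at(p5,depot)}, require {truck_at(t1,gate)}
    → {in(p1,t1), pkg_at(p4,portA), pkg_at(p5,depot), truck_at(t1,gate)}

== RESULT ==
["in(p1,t1)", "pkg_at(p4,portA)", "pkg_at(p5,depot)", "truck_at(t1,gate)"]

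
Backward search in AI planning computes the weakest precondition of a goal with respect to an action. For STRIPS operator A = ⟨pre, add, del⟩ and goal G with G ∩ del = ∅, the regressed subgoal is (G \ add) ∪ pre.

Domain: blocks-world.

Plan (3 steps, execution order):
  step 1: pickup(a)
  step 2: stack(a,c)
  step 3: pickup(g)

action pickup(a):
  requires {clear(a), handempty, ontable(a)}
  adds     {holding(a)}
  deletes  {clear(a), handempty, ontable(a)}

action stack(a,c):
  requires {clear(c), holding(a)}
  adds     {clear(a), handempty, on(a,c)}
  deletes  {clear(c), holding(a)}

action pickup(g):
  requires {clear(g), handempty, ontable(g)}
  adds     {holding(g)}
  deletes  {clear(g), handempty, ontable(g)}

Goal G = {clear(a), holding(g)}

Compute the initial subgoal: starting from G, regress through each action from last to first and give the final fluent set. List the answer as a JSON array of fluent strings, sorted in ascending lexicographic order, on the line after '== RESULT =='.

Work backward from the goal:
  through step 3 (pickup(g)): drop {holding(g)}, keep {clear(a)}, require {clear(g), handempty, ontable(g)}
    → {clear(a), clear(g), handempty, ontable(g)}
  through step 2 (stack(a,c)): drop {clear(a), handempty}, keep {clear(g), ontable(g)}, require {clear(c), holding(a)}
    → {clear(c), clear(g), holding(a), ontable(g)}
  through step 1 (pickup(a)): drop {holding(a)}, keep {clear(c), clear(g), ontable(g)}, require {clear(a), handempty, ontable(a)}
    → {clear(a), clear(c), clear(g), handempty, ontable(a), ontable(g)}

== RESULT ==
["clear(a)", "clear(c)", "clear(g)", "handempty", "ontable(a)", "ontable(g)"]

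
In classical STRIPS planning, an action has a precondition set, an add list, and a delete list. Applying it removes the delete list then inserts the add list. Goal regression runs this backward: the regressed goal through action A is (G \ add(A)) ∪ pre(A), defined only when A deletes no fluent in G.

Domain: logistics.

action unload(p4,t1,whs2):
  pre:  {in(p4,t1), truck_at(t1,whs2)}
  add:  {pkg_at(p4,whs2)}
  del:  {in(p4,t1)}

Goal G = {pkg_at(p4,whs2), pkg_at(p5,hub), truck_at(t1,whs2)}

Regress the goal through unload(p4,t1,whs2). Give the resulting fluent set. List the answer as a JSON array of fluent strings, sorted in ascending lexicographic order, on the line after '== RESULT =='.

Compute (G \ add) ∪ pre:
  G ∩ del = {}  (empty — regression defined)
  G \ add = {pkg_at(p4,whs2), pkg_at(p5,hub), truck_at(t1,whs2)} \ {pkg_at(p4,whs2)} = {pkg_at(p5,hub), truck_at(t1,whs2)}
  ∪ pre   = {pkg_at(p5,hub), truck_at(t1,whs2)} ∪ {in(p4,t1), truck_at(t1,whs2)}
          = {in(p4,t1), pkg_at(p5,hub), truck_at(t1,whs2)}

== RESULT ==
["in(p4,t1)", "pkg_at(p5,hub)", "truck_at(t1,whs2)"]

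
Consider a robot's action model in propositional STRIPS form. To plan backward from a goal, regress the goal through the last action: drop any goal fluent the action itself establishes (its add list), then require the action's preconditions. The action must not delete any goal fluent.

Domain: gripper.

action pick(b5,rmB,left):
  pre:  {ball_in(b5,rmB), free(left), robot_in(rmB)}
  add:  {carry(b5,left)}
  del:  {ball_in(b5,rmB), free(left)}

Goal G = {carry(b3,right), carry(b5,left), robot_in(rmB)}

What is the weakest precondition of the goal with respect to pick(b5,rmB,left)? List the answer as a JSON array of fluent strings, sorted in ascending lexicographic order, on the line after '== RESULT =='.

Compute (G \ add) ∪ pre:
  G ∩ del = {}  (empty — regression defined)
  G \ add = {carry(b3,right), carry(b5,left), robot_in(rmB)} \ {carry(b5,left)} = {carry(b3,right), robot_in(rmB)}
  ∪ pre   = {carry(b3,right), robot_in(rmB)} ∪ {ball_in(b5,rmB), free(left), robot_in(rmB)}
          = {ball_in(b5,rmB), carry(b3,right), free(left), robot_in(rmB)}

== RESULT ==
["ball_in(b5,rmB)", "carry(b3,right)", "free(left)", "robot_in(rmB)"]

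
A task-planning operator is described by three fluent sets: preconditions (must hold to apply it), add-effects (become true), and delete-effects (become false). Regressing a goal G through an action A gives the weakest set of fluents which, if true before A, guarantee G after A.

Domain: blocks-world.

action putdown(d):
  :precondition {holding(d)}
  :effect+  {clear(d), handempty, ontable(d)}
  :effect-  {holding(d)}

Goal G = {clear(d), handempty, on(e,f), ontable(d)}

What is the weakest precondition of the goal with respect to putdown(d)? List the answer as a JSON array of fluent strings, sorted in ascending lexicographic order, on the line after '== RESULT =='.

Compute (G \ add) ∪ pre:
  G ∩ del = {}  (empty — regression defined)
  G \ add = {clear(d), handempty, on(e,f), ontable(d)} \ {clear(d), handempty, ontable(d)} = {on(e,f)}
  ∪ pre   = {on(e,f)} ∪ {holding(d)}
          = {holding(d), on(e,f)}

== RESULT ==
["holding(d)", "on(e,f)"]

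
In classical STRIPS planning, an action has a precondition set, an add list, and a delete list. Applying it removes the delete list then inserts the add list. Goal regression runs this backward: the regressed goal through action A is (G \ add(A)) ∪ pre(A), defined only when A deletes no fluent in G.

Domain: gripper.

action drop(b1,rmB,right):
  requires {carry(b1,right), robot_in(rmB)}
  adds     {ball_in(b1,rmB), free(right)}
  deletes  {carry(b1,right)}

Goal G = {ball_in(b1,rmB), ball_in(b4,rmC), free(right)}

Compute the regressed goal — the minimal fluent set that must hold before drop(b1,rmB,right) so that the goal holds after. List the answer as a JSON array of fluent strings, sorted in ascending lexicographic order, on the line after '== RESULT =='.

Compute (G \ add) ∪ pre:
  G ∩ del = {}  (empty — regression defined)
  G \ add = {ball_in(b1,rmB), ball_in(b4,rmC), free(right)} \ {ball_in(b1,rmB), free(right)} = {ball_in(b4,rmC)}
  ∪ pre   = {ball_in(b4,rmC)} ∪ {carry(b1,right), robot_in(rmB)}
          = {ball_in(b4,rmC), carry(b1,right), robot_in(rmB)}

== RESULT ==
["ball_in(b4,rmC)", "carry(b1,right)", "robot_in(rmB)"]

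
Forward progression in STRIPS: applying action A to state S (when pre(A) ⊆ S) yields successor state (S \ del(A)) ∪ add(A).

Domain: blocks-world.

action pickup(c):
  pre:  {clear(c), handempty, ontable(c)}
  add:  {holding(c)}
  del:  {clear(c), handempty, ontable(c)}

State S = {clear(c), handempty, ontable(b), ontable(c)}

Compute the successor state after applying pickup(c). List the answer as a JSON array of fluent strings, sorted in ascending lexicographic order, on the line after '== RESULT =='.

Compute (S \ del) ∪ add:
  pre ⊆ S: {clear(c), handempty, ontable(c)} ⊆ S  — applicable
  S \ del = {ontable(b)}
  ∪ add   = {holding(c), ontable(b)}

== RESULT ==
["holding(c)", "ontable(b)"]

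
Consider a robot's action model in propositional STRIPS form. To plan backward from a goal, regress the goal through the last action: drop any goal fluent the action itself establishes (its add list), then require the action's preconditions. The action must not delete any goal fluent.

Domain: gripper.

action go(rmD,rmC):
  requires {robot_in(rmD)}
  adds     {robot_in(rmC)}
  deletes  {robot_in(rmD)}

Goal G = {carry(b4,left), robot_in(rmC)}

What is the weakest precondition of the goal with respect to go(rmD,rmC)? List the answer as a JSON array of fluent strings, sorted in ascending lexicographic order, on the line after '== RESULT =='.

Compute (G \ add) ∪ pre:
  G ∩ del = {}  (empty — regression defined)
  G \ add = {carry(b4,left), robot_in(rmC)} \ {robot_in(rmC)} = {carry(b4,left)}
  ∪ pre   = {carry(b4,left)} ∪ {robot_in(rmD)}
          = {carry(b4,left), robot_in(rmD)}

== RESULT ==
["carry(b4,left)", "robot_in(rmD)"]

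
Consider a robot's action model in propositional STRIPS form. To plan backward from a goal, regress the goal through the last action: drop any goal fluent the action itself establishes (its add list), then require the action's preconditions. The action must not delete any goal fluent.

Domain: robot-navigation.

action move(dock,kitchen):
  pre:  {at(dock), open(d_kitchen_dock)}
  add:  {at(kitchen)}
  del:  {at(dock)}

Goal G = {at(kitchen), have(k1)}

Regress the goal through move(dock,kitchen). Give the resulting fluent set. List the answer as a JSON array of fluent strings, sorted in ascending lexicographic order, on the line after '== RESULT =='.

Compute (G \ add) ∪ pre:
  G ∩ del = {}  (empty — regression defined)
  G \ add = {at(kitchen), have(k1)} \ {at(kitchen)} = {have(k1)}
  ∪ pre   = {have(k1)} ∪ {at(dock), open(d_kitchen_dock)}
          = {at(dock), have(k1), open(d_kitchen_dock)}

== RESULT ==
["at(dock)", "have(k1)", "open(d_kitchen_dock)"]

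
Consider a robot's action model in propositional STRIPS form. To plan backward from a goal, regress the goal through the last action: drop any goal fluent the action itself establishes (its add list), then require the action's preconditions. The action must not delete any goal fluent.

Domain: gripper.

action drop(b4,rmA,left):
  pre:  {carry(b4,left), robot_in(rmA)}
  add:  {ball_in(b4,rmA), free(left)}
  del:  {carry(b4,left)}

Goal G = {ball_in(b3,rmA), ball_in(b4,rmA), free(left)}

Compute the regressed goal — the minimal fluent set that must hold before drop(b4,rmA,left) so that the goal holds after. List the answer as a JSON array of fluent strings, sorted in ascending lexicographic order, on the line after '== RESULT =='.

Regress:
  G ∩ del = {}  (empty — regression defined)
  G \ add = {ball_in(b3,rmA), ball_in(b4,rmA), free(left)} \ {ball_in(b4,rmA), free(left)} = {ball_in(b3,rmA)}
  ∪ pre   = {ball_in(b3,rmA)} ∪ {carry(b4,left), robot_in(rmA)}
          = {ball_in(b3,rmA), carry(b4,left), robot_in(rmA)}

== RESULT ==
["ball_in(b3,rmA)", "carry(b4,left)", "robot_in(rmA)"]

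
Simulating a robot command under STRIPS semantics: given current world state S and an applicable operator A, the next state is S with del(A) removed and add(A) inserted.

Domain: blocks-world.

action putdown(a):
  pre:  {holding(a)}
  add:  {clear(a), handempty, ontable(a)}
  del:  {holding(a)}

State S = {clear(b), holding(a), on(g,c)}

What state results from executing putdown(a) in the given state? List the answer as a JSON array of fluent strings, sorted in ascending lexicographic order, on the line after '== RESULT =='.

Progress:
  pre ⊆ S: {holding(a)} ⊆ S  — applicable
  S \ del = {clear(b), on(g,c)}
  ∪ add   = {clear(a), clear(b), handempty, on(g,c), ontable(a)}

== RESULT ==
["clear(a)", "clear(b)", "handempty", "on(g,c)", "ontable(a)"]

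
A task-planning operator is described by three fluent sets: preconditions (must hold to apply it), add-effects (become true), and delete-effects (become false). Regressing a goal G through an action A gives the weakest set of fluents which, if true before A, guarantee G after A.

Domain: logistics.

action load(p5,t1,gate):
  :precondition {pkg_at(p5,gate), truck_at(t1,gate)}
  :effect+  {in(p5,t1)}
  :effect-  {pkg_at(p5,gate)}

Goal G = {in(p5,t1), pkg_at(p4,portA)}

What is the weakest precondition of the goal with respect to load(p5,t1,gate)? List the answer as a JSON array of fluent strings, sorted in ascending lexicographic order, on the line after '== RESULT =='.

Compute (G \ add) ∪ pre:
  G ∩ del = {}  (empty — regression defined)
  G \ add = {in(p5,t1), pkg_at(p4,portA)} \ {in(p5,t1)} = {pkg_at(p4,portA)}
  ∪ pre   = {pkg_at(p4,portA)} ∪ {pkg_at(p5,gate), truck_at(t1,gate)}
          = {pkg_at(p4,portA), pkg_at(p5,gate), truck_at(t1,gate)}

== RESULT ==
["pkg_at(p4,portA)", "pkg_at(p5,gate)", "truck_at(t1,gate)"]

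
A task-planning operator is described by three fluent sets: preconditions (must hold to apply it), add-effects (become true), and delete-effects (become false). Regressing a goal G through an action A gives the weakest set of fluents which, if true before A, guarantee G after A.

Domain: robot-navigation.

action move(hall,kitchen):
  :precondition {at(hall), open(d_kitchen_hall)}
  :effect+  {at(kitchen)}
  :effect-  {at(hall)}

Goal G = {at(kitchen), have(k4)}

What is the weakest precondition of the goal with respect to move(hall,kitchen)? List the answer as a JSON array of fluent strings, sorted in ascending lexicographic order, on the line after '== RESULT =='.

Regress:
  G ∩ del = {}  (empty — regression defined)
  G \ add = {at(kitchen), have(k4)} \ {at(kitchen)} = {have(k4)}
  ∪ pre   = {have(k4)} ∪ {at(hall), open(d_kitchen_hall)}
          = {at(hall), have(k4), open(d_kitchen_hall)}

== RESULT ==
["at(hall)", "have(k4)", "open(d_kitchen_hall)"]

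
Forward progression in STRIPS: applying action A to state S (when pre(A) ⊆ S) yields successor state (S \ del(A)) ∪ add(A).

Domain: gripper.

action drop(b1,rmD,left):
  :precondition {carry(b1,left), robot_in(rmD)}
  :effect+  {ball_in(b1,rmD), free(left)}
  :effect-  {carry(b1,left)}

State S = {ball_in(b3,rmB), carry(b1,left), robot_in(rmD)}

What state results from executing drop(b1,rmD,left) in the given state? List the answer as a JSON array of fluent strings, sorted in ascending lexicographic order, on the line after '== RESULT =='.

Compute (S \ del) ∪ add:
  pre ⊆ S: {carry(b1,left), robot_in(rmD)} ⊆ S  — applicable
  S \ del = {ball_in(b3,rmB), robot_in(rmD)}
  ∪ add   = {ball_in(b1,rmD), ball_in(b3,rmB), free(left), robot_in(rmD)}

== RESULT ==
["ball_in(b1,rmD)", "ball_in(b3,rmB)", "free(left)", "robot_in(rmD)"]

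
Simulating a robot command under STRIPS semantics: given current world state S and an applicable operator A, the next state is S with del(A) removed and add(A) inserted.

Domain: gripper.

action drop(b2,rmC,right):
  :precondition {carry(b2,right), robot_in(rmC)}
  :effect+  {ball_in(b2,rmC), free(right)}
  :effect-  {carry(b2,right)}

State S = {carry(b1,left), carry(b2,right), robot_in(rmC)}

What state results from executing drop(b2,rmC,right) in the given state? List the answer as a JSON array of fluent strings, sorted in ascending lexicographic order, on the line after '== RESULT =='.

Compute (S \ del) ∪ add:
  pre ⊆ S: {carry(b2,right), robot_in(rmC)} ⊆ S  — applicable
  S \ del = {carry(b1,left), robot_in(rmC)}
  ∪ add   = {ball_in(b2,rmC), carry(b1,left), free(right), robot_in(rmC)}

== RESULT ==
["ball_in(b2,rmC)", "carry(b1,left)", "free(right)", "robot_in(rmC)"]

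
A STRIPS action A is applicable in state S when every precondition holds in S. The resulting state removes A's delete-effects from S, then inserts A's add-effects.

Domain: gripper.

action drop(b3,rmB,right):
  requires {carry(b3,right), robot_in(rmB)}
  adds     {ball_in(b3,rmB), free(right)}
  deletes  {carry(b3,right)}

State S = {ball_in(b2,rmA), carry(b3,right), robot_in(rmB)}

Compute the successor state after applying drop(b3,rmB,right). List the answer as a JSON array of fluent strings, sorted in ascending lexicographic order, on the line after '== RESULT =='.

Compute (S \ del) ∪ add:
  pre ⊆ S: {carry(b3,right), robot_in(rmB)} ⊆ S  — applicable
  S \ del = {ball_in(b2,rmA), robot_in(rmB)}
  ∪ add   = {ball_in(b2,rmA), ball_in(b3,rmB), free(right), robot_in(rmB)}

== RESULT ==
["ball_in(b2,rmA)", "ball_in(b3,rmB)", "free(right)", "robot_in(rmB)"]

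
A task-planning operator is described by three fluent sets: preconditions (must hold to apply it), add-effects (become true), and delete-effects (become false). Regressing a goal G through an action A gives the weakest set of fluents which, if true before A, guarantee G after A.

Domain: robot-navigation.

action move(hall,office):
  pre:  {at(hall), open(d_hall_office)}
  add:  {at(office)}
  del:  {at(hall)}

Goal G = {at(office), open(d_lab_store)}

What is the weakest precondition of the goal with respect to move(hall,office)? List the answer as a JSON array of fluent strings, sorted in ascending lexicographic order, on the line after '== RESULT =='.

Regress:
  G ∩ del = {}  (empty — regression defined)
  G \ add = {at(office), open(d_lab_store)} \ {at(office)} = {open(d_lab_store)}
  ∪ pre   = {open(d_lab_store)} ∪ {at(hall), open(d_hall_office)}
          = {at(hall), open(d_hall_office), open(d_lab_store)}

== RESULT ==
["at(hall)", "open(d_hall_office)", "open(d_lab_store)"]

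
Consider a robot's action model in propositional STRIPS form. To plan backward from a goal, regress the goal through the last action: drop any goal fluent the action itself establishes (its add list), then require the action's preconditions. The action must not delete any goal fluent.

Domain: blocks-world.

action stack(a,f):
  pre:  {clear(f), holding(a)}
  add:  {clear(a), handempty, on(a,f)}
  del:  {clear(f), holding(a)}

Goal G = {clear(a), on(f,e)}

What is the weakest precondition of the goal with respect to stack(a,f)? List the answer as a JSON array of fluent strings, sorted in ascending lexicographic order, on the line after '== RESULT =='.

Regress:
  G ∩ del = {}  (empty — regression defined)
  G \ add = {clear(a), on(f,e)} \ {clear(a), handempty, on(a,f)} = {on(f,e)}
  ∪ pre   = {on(f,e)} ∪ {clear(f), holding(a)}
          = {clear(f), holding(a), on(f,e)}

== RESULT ==
["clear(f)", "holding(a)", "on(f,e)"]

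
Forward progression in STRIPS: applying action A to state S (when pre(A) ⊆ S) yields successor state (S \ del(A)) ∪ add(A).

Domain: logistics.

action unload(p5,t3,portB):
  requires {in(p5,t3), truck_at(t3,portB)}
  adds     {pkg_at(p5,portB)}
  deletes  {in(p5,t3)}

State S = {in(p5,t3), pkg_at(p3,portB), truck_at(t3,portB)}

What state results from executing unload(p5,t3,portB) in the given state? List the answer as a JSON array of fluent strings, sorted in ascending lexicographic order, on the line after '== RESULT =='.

Progress:
  pre ⊆ S: {in(p5,t3), truck_at(t3,portB)} ⊆ S  — applicable
  S \ del = {pkg_at(p3,portB), truck_at(t3,portB)}
  ∪ add   = {pkg_at(p3,portB), pkg_at(p5,portB), truck_at(t3,portB)}

== RESULT ==
["pkg_at(p3,portB)", "pkg_at(p5,portB)", "truck_at(t3,portB)"]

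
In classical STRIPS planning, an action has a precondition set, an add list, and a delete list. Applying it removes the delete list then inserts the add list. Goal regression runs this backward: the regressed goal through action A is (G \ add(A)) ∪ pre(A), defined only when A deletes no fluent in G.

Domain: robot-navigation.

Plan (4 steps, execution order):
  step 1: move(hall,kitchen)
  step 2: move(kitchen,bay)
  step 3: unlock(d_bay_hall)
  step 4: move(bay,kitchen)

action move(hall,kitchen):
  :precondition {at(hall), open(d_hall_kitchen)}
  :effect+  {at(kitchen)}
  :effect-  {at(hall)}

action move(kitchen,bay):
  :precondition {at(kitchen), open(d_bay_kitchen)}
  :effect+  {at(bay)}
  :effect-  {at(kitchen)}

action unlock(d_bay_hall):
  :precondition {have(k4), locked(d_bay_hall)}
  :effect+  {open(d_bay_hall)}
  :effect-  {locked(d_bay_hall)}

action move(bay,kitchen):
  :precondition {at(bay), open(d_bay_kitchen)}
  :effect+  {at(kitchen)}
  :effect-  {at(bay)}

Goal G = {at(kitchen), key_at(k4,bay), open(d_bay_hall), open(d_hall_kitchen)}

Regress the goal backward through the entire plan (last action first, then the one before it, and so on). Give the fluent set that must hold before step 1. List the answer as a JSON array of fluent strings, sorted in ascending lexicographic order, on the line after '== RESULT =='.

Work backward from the goal:
  through step 4 (move(bay,kitchen)): drop {at(kitchen)}, keep {key_at(k4,bay), open(d_bay_hall), open(d_hall_kitchen)}, require {at(bay), open(d_bay_kitchen)}
    → {at(bay), key_at(k4,bay), open(d_bay_hall), open(d_bay_kitchen), open(d_hall_kitchen)}
  through step 3 (unlock(d_bay_hall)): drop {open(d_bay_hall)}, keep {at(bay), key_at(k4,bay), open(d_bay_kitchen), open(d_hall_kitchen)}, require {have(k4), locked(d_bay_hall)}
    → {at(bay), have(k4), key_at(k4,bay), locked(d_bay_hall), open(d_bay_kitchen), open(d_hall_kitchen)}
  through step 2 (move(kitchen,bay)): drop {at(bay)}, keep {have(k4), key_at(k4,bay), locked(d_bay_hall), open(d_bay_kitchen), open(d_hall_kitchen)}, require {at(kitchen), open(d_bay_kitchen)}
    → {at(kitchen), have(k4), key_at(k4,bay), locked(d_bay_hall), open(d_bay_kitchen), open(d_hall_kitchen)}
  through step 1 (move(hall,kitchen)): drop {at(kitchen)}, keep {have(k4), key_at(k4,bay), locked(d_bay_hall), open(d_bay_kitchen), open(d_hall_kitchen)}, require {at(hall), open(d_hall_kitchen)}
    → {at(hall), have(k4), key_at(k4,bay), locked(d_bay_hall), open(d_bay_kitchen), open(d_hall_kitchen)}

== RESULT ==
["at(hall)", "have(k4)", "key_at(k4,bay)", "locked(d_bay_hall)", "open(d_bay_kitchen)", "open(d_hall_kitchen)"]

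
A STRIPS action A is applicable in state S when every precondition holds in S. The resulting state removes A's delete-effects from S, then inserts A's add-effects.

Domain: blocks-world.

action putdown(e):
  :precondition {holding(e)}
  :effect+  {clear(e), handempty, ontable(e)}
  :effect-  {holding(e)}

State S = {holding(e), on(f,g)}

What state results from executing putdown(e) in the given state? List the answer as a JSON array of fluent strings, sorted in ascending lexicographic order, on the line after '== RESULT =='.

Progress:
  pre ⊆ S: {holding(e)} ⊆ S  — applicable
  S \ del = {on(f,g)}
  ∪ add   = {clear(e), handempty, on(f,g), ontable(e)}

== RESULT ==
["clear(e)", "handempty", "on(f,g)", "ontable(e)"]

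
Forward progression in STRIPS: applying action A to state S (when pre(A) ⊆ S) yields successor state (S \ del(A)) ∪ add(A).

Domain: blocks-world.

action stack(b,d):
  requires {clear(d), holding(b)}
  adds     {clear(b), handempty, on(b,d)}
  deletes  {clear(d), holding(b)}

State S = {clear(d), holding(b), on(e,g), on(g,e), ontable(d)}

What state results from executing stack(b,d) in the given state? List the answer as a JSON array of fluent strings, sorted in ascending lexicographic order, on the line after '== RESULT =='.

Progress:
  pre ⊆ S: {clear(d), holding(b)} ⊆ S  — applicable
  S \ del = {on(e,g), on(g,e), ontable(d)}
  ∪ add   = {clear(b), handempty, on(b,d), on(e,g), on(g,e), ontable(d)}

== RESULT ==
["clear(b)", "handempty", "on(b,d)", "on(e,g)", "on(g,e)", "ontable(d)"]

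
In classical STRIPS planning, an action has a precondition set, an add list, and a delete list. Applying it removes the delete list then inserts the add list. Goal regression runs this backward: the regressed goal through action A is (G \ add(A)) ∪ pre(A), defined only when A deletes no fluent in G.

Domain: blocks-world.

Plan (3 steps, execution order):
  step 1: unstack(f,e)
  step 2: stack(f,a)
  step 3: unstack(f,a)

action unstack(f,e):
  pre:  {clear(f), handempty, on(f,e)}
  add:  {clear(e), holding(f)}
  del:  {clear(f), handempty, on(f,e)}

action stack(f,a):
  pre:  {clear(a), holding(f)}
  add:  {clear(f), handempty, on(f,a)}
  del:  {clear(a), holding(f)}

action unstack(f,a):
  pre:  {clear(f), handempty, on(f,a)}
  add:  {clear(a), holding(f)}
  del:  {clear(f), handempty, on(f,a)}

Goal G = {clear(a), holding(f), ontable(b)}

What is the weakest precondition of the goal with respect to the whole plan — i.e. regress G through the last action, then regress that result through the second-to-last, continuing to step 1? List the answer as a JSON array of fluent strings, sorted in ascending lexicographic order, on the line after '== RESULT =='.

Work backward from the goal:
  through step 3 (unstack(f,a)): drop {clear(a), holding(f)}, keep {ontable(b)}, require {clear(f), handempty, on(f,a)}
    → {clear(f), handempty, on(f,a), ontable(b)}
  through step 2 (stack(f,a)): drop {clear(f), handempty, on(f,a)}, keep {ontable(b)}, require {clear(a), holding(f)}
    → {clear(a), holding(f), ontable(b)}
  through step 1 (unstack(f,e)): drop {holding(f)}, keep {clear(a), ontable(b)}, require {clear(f), handempty, on(f,e)}
    → {clear(a), clear(f), handempty, on(f,e), ontable(b)}

== RESULT ==
["clear(a)", "clear(f)", "handempty", "on(f,e)", "ontable(b)"]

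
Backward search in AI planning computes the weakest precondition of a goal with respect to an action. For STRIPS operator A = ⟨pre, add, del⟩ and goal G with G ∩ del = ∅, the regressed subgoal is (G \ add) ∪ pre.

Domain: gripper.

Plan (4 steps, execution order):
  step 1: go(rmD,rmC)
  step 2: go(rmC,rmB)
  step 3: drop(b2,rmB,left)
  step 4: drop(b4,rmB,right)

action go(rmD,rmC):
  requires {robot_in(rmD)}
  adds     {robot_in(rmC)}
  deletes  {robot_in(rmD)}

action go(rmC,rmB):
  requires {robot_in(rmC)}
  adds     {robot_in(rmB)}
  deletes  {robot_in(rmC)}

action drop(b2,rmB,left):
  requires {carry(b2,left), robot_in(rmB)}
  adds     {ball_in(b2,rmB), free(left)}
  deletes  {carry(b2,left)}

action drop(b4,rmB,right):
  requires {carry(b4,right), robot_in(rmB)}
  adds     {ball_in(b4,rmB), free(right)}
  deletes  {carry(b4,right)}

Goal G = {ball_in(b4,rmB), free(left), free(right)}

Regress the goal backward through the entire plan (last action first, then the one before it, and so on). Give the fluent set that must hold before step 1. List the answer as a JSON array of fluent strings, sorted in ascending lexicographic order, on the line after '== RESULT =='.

Work backward from the goal:
  through step 4 (drop(b4,rmB,right)): drop {ball_in(b4,rmB), free(right)}, keep {free(left)}, require {carry(b4,right), robot_in(rmB)}
    → {carry(b4,right), free(left), robot_in(rmB)}
  through step 3 (drop(b2,rmB,left)): drop {free(left)}, keep {carry(b4,right), robot_in(rmB)}, require {carry(b2,left), robot_in(rmB)}
    → {carry(b2,left), carry(b4,right), robot_in(rmB)}
  through step 2 (go(rmC,rmB)): drop {robot_in(rmB)}, keep {carry(b2,left), carry(b4,right)}, require {robot_in(rmC)}
    → {carry(b2,left), carry(b4,right), robot_in(rmC)}
  through step 1 (go(rmD,rmC)): drop {robot_in(rmC)}, keep {carry(b2,left), carry(b4,right)}, require {robot_in(rmD)}
    → {carry(b2,left), carry(b4,right), robot_in(rmD)}

== RESULT ==
["carry(b2,left)", "carry(b4,right)", "robot_in(rmD)"]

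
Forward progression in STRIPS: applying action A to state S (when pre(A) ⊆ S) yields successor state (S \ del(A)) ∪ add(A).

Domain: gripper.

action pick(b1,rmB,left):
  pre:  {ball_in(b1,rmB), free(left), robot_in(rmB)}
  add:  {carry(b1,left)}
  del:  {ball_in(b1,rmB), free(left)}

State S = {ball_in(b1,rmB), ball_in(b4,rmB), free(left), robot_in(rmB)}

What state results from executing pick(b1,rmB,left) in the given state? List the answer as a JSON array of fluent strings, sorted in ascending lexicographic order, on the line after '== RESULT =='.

Compute (S \ del) ∪ add:
  pre ⊆ S: {ball_in(b1,rmB), free(left), robot_in(rmB)} ⊆ S  — applicable
  S \ del = {ball_in(b4,rmB), robot_in(rmB)}
  ∪ add   = {ball_in(b4,rmB), carry(b1,left), robot_in(rmB)}

== RESULT ==
["ball_in(b4,rmB)", "carry(b1,left)", "robot_in(rmB)"]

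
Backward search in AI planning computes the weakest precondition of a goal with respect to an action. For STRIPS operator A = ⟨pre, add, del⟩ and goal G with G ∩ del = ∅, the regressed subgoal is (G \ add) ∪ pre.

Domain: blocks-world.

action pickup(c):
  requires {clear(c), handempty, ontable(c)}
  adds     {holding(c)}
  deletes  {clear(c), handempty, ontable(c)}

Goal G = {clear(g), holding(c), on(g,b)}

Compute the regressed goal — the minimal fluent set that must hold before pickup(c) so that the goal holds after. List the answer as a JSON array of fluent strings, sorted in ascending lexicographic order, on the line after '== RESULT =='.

Compute (G \ add) ∪ pre:
  G ∩ del = {}  (empty — regression defined)
  G \ add = {clear(g), holding(c), on(g,b)} \ {holding(c)} = {clear(g), on(g,b)}
  ∪ pre   = {clear(g), on(g,b)} ∪ {clear(c), handempty, ontable(c)}
          = {clear(c), clear(g), handempty, on(g,b), ontable(c)}

== RESULT ==
["clear(c)", "clear(g)", "handempty", "on(g,b)", "ontable(c)"]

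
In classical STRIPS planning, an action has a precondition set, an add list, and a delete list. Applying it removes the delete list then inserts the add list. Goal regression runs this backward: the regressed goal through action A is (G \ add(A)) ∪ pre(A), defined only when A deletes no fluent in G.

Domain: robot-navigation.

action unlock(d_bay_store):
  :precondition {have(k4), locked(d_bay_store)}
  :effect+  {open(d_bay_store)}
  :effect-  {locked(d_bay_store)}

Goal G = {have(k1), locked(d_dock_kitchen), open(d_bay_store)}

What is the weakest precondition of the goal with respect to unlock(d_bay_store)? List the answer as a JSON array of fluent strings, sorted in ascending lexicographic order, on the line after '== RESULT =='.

Compute (G \ add) ∪ pre:
  G ∩ del = {}  (empty — regression defined)
  G \ add = {have(k1), locked(d_dock_kitchen), open(d_bay_store)} \ {open(d_bay_store)} = {have(k1), locked(d_dock_kitchen)}
  ∪ pre   = {have(k1), locked(d_dock_kitchen)} ∪ {have(k4), locked(d_bay_store)}
          = {have(k1), have(k4), locked(d_bay_store), locked(d_dock_kitchen)}

== RESULT ==
["have(k1)", "have(k4)", "locked(d_bay_store)", "locked(d_dock_kitchen)"]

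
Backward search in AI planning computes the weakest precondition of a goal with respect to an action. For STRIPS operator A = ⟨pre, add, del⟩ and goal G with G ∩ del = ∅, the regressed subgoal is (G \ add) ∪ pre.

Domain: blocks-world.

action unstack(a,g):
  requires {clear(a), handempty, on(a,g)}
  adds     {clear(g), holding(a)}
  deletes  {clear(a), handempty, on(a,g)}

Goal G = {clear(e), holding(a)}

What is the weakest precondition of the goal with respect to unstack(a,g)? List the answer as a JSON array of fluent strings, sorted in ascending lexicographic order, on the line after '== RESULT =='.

Regress:
  G ∩ del = {}  (empty — regression defined)
  G \ add = {clear(e), holding(a)} \ {clear(g), holding(a)} = {clear(e)}
  ∪ pre   = {clear(e)} ∪ {clear(a), handempty, on(a,g)}
          = {clear(a), clear(e), handempty, on(a,g)}

== RESULT ==
["clear(a)", "clear(e)", "handempty", "on(a,g)"]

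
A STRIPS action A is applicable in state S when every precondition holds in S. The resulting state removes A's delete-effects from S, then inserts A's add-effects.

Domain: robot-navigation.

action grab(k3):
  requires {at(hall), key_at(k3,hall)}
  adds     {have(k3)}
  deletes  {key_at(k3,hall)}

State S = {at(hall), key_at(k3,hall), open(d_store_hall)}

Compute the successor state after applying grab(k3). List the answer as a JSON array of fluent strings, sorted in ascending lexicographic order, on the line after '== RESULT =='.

Compute (S \ del) ∪ add:
  pre ⊆ S: {at(hall), key_at(k3,hall)} ⊆ S  — applicable
  S \ del = {at(hall), open(d_store_hall)}
  ∪ add   = {at(hall), have(k3), open(d_store_hall)}

== RESULT ==
["at(hall)", "have(k3)", "open(d_store_hall)"]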